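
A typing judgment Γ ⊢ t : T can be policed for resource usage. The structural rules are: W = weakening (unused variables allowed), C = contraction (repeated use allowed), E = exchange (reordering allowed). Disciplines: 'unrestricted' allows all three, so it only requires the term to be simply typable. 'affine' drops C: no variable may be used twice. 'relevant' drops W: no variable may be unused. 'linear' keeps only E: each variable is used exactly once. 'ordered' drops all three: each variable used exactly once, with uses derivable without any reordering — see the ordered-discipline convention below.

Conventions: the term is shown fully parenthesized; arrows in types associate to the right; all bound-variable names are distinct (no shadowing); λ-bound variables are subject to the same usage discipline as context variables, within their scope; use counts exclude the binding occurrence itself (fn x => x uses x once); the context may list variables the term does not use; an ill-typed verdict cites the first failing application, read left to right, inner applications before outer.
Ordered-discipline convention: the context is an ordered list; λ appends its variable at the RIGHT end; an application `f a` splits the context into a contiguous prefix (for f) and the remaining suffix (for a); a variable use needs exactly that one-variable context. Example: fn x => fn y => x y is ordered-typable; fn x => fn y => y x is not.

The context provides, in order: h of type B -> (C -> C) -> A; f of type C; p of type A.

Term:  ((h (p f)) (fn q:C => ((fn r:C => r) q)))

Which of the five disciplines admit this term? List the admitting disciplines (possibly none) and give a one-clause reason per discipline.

admitted in: none
variable uses: h ×1; f ×1; p ×1; q (λ-bound) ×1; r (λ-bound) ×1
left-to-right use order: h, p, f, r, q
typing: ill-typed: applying a non-function (A)
ordered ✗ (fails simple typing)
linear ✗ (a type mismatch blocks all five)
affine ✗ (the type mismatch rejects it)
relevant ✗ (not simply typable)
unrestricted ✗ (fails simple typing)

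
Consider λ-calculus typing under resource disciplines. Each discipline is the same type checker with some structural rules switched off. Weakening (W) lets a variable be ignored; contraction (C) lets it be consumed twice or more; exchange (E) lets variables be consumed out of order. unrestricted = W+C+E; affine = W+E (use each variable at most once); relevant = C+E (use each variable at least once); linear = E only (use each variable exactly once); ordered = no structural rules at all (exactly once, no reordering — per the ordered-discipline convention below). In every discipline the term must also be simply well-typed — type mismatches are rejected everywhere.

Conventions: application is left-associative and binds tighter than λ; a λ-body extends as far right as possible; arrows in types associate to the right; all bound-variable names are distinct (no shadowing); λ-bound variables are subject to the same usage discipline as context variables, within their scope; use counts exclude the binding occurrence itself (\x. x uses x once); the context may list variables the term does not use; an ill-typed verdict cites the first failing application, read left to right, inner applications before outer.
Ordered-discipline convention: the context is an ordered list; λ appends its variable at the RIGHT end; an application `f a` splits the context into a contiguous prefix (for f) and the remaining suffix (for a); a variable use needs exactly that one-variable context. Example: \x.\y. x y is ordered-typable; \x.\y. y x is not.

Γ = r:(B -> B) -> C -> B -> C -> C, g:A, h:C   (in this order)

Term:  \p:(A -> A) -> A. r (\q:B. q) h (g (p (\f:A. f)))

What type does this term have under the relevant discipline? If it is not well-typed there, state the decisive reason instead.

not well-typed under relevant — the type mismatch rejects it
counts: r: 1, g: 1, h: 1, p [bound]: 1, q [bound]: 1, f [bound]: 1
left-to-right use order: r, q, h, g, p, f
typing: ill-typed: non-arrow in function slot: A
summary: ordered ✗, linear ✗, affine ✗, relevant ✗, unrestricted ✗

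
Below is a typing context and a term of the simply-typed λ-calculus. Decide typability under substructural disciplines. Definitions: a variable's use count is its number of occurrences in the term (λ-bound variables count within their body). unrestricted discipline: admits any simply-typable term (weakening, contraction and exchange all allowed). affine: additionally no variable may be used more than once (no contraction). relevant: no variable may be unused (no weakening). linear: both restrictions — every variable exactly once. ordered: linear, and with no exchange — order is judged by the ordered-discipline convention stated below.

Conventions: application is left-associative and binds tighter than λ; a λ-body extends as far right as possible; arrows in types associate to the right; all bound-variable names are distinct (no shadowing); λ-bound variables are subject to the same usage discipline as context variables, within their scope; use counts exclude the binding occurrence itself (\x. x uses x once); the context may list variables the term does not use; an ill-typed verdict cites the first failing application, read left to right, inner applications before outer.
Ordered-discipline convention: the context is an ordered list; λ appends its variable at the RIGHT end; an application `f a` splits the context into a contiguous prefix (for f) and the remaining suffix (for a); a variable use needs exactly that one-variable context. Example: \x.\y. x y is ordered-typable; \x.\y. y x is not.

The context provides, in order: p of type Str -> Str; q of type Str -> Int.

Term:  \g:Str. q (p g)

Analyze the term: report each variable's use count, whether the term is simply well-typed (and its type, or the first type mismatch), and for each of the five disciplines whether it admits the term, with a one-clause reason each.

variable uses: p: 1; q: 1; g [bound]: 1
uses in reading order: q, p, g
typing: well-typed at Str -> Int
ordered: ✗, no contiguous prefix/suffix split fits q, p, g
linear: ✓, p, q, g: one use apiece
affine: ✓, p, q, g: no repeats, contraction unneeded
relevant: ✓, at least one use each (p, q, g)
unrestricted: ✓, type-checks (Str -> Int) and nothing is barred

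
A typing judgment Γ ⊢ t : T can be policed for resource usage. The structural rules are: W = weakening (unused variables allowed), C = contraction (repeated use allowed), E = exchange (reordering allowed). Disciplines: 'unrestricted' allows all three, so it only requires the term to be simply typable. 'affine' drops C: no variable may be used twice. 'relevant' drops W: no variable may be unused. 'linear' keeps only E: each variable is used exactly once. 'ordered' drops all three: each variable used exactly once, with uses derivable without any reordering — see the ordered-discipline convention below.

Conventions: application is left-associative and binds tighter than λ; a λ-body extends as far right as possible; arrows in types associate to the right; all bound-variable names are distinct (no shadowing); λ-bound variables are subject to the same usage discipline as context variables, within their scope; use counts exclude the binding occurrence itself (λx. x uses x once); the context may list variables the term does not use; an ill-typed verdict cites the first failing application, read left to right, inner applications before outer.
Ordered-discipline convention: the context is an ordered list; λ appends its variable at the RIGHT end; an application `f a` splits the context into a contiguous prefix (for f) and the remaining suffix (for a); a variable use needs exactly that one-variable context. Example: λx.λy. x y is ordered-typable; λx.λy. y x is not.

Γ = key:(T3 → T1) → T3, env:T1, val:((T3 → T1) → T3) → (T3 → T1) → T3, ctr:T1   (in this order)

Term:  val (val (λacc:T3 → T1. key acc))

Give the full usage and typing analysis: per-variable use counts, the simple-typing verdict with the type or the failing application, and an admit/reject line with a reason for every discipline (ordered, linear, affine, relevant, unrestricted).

variable uses: key ×1, env ×0, val ×2, ctr ×0, acc (bound) ×1
use order (left to right): val, val, key, acc
typing: the term checks, with type (T3 → T1) → T3
ordered: ✗ — repeated use of val ×2; env, ctr never used (weakening)
linear: ✗ — repeated use of val ×2; env, ctr never used (weakening)
affine: ✗ — repeated use of val ×2
relevant: ✗ — env, ctr never used (weakening)
unrestricted: ✓ — simply typable at (T3 → T1) → T3; W, C, E all held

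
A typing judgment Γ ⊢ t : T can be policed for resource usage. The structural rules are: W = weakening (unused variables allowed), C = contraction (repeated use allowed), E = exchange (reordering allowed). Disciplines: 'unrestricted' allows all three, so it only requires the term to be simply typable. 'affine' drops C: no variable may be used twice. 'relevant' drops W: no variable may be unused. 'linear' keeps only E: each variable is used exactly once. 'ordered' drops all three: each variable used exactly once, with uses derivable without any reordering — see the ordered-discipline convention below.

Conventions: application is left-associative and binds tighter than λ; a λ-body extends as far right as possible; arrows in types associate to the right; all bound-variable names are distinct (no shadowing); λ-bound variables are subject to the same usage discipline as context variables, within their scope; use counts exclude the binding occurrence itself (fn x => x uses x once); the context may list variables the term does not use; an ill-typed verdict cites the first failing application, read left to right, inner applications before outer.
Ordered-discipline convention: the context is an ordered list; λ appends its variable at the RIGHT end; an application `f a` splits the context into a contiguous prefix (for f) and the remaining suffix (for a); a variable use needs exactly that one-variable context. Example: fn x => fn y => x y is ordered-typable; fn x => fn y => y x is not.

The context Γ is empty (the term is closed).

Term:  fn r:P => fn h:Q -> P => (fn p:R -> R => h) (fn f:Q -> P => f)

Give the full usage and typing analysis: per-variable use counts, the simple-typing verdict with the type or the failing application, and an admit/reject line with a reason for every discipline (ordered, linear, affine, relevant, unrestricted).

usage: r [bound]: 0×, h [bound]: 1×, p [bound]: 0×, f [bound]: 1×
uses in reading order: h, f
typing: ill-typed: an argument (Q -> P) -> Q -> P mismatches the expected R -> R
ordered ✗ (fails simple typing)
linear ✗ (a type mismatch blocks all five)
affine ✗ (the type mismatch rejects it)
relevant ✗ (not simply typable)
unrestricted ✗ (fails simple typing)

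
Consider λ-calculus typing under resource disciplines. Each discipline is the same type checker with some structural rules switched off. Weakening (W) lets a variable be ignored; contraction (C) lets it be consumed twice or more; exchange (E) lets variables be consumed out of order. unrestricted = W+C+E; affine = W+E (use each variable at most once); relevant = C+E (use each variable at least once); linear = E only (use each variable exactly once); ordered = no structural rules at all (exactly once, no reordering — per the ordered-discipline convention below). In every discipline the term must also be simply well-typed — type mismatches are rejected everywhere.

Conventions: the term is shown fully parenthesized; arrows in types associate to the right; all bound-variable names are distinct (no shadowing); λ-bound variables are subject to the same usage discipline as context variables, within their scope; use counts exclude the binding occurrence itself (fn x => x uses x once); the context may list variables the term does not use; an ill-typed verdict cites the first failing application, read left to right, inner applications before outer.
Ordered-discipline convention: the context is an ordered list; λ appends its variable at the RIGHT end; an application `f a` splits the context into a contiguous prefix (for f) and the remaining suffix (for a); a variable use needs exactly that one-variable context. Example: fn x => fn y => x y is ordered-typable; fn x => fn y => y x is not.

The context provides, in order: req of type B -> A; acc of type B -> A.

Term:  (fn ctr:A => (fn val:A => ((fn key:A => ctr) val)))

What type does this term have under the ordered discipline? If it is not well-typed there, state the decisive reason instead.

not well-typed under ordered — req, acc, key never used (weakening)
counts: req=0, acc=0, ctr (λ-bound)=1, val (λ-bound)=1, key (λ-bound)=0
left-to-right use order: ctr, val
typing: well-typed at A -> A -> A
summary: ordered ✗; linear ✗; affine ✓; relevant ✗; unrestricted ✓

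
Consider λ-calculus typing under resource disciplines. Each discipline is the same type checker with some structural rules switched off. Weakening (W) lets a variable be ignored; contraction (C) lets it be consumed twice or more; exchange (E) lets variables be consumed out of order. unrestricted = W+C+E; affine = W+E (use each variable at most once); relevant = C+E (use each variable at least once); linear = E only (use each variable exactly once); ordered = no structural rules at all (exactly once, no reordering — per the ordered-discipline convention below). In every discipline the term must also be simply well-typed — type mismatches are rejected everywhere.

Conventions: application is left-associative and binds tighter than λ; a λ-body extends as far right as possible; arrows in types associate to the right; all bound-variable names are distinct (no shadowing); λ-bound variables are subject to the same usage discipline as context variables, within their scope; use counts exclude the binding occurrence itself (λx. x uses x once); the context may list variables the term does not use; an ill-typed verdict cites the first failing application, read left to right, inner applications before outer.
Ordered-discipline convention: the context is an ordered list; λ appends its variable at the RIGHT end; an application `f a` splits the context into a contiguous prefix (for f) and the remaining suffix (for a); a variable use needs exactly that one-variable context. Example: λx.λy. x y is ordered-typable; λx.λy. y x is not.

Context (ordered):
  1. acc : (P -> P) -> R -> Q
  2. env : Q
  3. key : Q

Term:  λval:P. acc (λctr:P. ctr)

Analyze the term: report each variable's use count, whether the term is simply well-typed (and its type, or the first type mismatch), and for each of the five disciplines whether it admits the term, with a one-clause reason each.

variable uses: acc ×1, env ×0, key ×0, val [bound] ×0, ctr [bound] ×1
left-to-right use order: acc, ctr
typing: well-typed — term : P -> R -> Q
ordered ✗ (unused: env, key, val — weakening required)
linear ✗ (unused: env, key, val — weakening required)
affine ✓ (none of acc, env, key, val, ctr used more than once)
relevant ✗ (unused: env, key, val — weakening required)
unrestricted ✓ (type-checks (P -> R -> Q) and nothing is barred)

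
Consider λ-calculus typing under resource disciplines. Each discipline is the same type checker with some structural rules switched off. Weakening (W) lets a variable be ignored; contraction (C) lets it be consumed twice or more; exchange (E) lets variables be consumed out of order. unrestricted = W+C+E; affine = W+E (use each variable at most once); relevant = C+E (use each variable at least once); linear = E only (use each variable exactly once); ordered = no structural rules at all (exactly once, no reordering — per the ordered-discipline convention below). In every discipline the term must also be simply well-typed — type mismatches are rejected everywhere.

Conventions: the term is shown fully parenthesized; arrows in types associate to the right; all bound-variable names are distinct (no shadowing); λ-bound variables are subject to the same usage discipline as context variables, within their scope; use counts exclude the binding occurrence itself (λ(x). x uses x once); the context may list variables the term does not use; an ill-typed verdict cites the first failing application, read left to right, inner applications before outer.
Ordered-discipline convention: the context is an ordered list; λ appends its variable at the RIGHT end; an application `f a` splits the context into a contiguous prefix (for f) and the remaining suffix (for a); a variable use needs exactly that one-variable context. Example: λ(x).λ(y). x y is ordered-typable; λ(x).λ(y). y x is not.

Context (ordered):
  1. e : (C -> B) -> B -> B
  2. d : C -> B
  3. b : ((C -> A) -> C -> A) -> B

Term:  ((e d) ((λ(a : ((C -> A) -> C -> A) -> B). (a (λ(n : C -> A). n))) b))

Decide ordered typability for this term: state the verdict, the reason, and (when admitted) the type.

yes — one use each (e, d, b, a, n); ordered split holds; term : B
use counts: e=1, d=1, b=1, a [bound]=1, n [bound]=1
uses in reading order: e, d, a, n, b
typing: well-typed at B
per-discipline verdicts: ordered ✓ · linear ✓ · affine ✓ · relevant ✓ · unrestricted ✓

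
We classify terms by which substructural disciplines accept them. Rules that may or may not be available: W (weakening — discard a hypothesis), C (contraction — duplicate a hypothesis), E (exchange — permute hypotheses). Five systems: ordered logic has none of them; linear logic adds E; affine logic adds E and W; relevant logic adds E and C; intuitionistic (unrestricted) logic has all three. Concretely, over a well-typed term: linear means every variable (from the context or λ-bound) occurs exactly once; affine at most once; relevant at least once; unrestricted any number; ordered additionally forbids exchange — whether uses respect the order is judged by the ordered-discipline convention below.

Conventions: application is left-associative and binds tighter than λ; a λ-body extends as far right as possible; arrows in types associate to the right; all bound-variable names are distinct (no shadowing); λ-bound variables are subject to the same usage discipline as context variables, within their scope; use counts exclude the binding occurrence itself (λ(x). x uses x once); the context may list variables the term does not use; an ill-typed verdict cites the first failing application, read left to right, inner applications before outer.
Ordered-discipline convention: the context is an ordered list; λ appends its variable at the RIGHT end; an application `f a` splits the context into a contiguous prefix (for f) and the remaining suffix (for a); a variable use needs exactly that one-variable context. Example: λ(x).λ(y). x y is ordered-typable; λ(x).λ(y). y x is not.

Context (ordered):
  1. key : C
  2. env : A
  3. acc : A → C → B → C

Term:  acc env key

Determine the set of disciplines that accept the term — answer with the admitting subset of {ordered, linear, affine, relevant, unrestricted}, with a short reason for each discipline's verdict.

accepted by: linear, affine, relevant, unrestricted
use counts: key: 1; env: 1; acc: 1
uses in reading order: acc, env, key
typing: ✓ — B → C
ordered ✗ (no ordered split (uses run acc, env, key))
linear ✓ (single use per variable (key, env, acc))
affine ✓ (no duplicate uses among key, env, acc)
relevant ✓ (at least one use each (key, env, acc))
unrestricted ✓ (type-checks (B → C) and nothing is barred)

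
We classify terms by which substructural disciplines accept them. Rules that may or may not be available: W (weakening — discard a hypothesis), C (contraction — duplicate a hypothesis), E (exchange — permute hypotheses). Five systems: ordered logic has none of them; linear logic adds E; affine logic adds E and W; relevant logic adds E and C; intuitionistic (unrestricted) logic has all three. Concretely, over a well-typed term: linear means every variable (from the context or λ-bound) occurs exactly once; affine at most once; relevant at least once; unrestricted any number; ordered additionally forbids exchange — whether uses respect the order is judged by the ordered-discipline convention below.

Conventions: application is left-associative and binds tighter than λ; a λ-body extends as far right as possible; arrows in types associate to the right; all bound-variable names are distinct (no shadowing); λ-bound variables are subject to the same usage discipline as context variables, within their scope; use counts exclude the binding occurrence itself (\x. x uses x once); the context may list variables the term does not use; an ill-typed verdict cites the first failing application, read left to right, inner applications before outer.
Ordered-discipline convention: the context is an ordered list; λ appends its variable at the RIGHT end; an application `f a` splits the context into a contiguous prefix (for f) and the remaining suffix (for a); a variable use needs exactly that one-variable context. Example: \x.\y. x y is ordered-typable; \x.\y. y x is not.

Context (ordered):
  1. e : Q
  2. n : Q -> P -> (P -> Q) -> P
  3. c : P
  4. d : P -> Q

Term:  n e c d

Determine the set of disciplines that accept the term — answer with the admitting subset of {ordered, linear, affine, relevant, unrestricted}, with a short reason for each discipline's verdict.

admitted in: linear, affine, relevant, unrestricted
counts: e=1, n=1, c=1, d=1
order of uses: n, e, c, d
typing: the term checks, with type P
ordered: ✗ — use order n, e, c, d needs exchange
linear: ✓ — each of e, n, c, d used exactly once
affine: ✓ — none of e, n, c, d used more than once
relevant: ✓ — none of e, n, c, d goes unused
unrestricted: ✓ — type-checks (P) and nothing is barred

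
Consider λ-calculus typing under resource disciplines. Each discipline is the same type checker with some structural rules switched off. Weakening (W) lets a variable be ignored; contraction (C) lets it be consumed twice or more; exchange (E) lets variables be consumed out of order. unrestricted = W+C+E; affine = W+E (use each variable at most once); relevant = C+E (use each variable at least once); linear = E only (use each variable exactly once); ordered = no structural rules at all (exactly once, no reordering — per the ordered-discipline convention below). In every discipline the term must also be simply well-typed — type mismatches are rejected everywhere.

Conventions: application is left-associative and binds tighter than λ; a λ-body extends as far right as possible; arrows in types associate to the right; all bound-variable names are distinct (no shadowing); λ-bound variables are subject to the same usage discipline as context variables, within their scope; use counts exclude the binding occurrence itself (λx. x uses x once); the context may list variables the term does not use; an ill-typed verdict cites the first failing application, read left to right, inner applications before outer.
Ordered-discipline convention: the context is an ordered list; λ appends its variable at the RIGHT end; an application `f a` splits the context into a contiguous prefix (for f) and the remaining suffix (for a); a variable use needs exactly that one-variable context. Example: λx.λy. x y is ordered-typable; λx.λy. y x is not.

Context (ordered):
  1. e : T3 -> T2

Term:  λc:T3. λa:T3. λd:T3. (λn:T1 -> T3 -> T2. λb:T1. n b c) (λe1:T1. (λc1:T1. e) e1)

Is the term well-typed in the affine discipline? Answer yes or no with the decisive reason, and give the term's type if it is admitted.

yes — at most one use each (e, c, a, d, n, b, e1, c1); term : T3 -> T3 -> T3 -> T1 -> T2
variable uses: e: 1, c (λ-bound): 1, a (λ-bound): 0, d (λ-bound): 0, n (λ-bound): 1, b (λ-bound): 1, e1 (λ-bound): 1, c1 (λ-bound): 0
use order (left to right): n, b, c, e, e1
typing: ✓ — T3 -> T3 -> T3 -> T1 -> T2
all disciplines: ordered ✗ · linear ✗ · affine ✓ · relevant ✗ · unrestricted ✓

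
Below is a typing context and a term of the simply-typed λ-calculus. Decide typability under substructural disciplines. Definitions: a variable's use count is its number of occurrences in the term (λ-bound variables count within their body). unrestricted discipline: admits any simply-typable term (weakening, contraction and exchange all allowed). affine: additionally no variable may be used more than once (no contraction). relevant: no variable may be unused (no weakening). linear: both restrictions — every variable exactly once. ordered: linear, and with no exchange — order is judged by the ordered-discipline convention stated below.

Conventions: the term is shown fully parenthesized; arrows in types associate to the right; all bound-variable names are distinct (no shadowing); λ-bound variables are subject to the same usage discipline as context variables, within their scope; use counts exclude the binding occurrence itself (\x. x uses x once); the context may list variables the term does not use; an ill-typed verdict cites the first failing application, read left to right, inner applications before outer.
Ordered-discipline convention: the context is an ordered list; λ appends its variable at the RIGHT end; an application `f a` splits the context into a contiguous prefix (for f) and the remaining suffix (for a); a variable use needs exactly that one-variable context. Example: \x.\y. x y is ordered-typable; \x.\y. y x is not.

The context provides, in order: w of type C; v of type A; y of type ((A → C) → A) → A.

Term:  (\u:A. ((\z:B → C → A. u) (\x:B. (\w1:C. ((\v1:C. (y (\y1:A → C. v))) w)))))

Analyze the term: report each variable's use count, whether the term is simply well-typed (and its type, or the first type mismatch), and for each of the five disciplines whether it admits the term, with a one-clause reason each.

variable uses: w: 1×, v: 1×, y: 1×, u (λ-bound): 1×, z (λ-bound): 0×, x (λ-bound): 0×, w1 (λ-bound): 0×, v1 (λ-bound): 0×, y1 (λ-bound): 0×
uses in reading order: u, y, v, w
typing: ✓ — A → A
ordered: ✗ — z, x, w1, v1, y1 left unused
linear: ✗ — z, x, w1, v1, y1 left unused
affine: ✓ — none of w, v, y, u, z, x, w1, v1, y1 used more than once
relevant: ✗ — z, x, w1, v1, y1 left unused
unrestricted: ✓ — type-checks (A → A) and nothing is barred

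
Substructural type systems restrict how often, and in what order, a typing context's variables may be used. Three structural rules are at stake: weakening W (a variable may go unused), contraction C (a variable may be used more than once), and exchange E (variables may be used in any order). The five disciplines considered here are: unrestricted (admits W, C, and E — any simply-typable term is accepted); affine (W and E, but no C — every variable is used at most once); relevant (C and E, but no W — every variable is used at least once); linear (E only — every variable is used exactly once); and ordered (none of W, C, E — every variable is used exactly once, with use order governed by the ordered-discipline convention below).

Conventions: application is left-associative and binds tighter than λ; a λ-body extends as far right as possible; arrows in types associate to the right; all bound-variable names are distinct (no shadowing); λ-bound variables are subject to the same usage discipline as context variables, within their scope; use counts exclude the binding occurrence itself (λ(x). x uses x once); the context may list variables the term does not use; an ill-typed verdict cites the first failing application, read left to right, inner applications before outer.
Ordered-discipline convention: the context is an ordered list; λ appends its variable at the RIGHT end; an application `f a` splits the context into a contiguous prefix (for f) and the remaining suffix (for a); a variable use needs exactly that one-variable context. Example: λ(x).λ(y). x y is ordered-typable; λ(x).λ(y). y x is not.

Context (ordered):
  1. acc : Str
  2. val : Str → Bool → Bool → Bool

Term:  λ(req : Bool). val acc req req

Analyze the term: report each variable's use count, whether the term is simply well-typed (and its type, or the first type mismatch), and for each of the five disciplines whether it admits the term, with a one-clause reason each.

variable uses: acc: 1, val: 1, req (bound): 2
use order (left to right): val, acc, req, req
typing: well-typed — term : Bool → Bool
ordered: ✗, repeated use of req ×2
linear: ✗, repeated use of req ×2
affine: ✗, repeated use of req ×2
relevant: ✓, none of acc, val, req goes unused
unrestricted: ✓, typability at Bool → Bool is all that's needed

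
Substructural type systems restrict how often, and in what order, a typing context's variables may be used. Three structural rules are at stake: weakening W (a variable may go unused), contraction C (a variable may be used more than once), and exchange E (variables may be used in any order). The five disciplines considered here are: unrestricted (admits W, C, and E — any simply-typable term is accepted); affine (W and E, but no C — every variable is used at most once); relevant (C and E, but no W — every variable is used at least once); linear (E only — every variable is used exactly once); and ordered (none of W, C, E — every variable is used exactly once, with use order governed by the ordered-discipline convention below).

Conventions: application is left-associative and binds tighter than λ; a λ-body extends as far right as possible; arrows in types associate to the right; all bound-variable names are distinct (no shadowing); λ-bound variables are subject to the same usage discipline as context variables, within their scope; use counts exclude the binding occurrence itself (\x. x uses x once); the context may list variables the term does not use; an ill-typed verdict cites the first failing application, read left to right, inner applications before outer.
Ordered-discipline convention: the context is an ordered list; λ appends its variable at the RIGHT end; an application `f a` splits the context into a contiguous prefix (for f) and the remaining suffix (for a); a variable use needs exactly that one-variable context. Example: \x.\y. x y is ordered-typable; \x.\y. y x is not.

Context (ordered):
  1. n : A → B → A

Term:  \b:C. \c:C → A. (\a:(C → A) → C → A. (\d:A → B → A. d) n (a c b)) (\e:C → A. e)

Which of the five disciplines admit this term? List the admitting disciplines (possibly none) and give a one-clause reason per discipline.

admitted by: linear, affine, relevant, unrestricted
variable uses: n ×1, b [bound] ×1, c [bound] ×1, a [bound] ×1, d [bound] ×1, e [bound] ×1
use order (left to right): d, n, a, c, b, e
typing: the term checks, with type C → (C → A) → B → A
ordered: ✗ — no ordered split (uses run d, n, a, c, b, e)
linear: ✓ — single use per variable (n, b, c, a, d, e)
affine: ✓ — at most one use each (n, b, c, a, d, e)
relevant: ✓ — every one of n, b, c, a, d, e appears
unrestricted: ✓ — simply typable at C → (C → A) → B → A; W, C, E all held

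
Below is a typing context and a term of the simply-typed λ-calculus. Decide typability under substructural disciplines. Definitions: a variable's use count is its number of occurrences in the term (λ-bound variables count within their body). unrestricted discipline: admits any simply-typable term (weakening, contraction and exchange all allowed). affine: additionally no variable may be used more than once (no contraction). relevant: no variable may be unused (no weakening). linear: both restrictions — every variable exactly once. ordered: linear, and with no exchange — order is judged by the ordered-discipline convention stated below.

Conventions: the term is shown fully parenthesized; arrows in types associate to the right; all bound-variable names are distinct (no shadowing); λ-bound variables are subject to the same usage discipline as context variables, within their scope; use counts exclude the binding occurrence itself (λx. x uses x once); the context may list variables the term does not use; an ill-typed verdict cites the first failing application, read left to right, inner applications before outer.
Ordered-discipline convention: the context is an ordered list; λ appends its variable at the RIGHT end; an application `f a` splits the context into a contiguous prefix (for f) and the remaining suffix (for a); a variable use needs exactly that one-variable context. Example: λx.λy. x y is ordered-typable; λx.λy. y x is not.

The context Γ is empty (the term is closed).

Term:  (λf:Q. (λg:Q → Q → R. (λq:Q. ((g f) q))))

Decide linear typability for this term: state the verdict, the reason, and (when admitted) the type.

yes — f, g, q: one use apiece; term : Q → (Q → Q → R) → Q → R
usage: f (bound)=1, g (bound)=1, q (bound)=1
left-to-right use order: g, f, q
typing: well-typed at Q → (Q → Q → R) → Q → R
summary: ordered ✗ · linear ✓ · affine ✓ · relevant ✓ · unrestricted ✓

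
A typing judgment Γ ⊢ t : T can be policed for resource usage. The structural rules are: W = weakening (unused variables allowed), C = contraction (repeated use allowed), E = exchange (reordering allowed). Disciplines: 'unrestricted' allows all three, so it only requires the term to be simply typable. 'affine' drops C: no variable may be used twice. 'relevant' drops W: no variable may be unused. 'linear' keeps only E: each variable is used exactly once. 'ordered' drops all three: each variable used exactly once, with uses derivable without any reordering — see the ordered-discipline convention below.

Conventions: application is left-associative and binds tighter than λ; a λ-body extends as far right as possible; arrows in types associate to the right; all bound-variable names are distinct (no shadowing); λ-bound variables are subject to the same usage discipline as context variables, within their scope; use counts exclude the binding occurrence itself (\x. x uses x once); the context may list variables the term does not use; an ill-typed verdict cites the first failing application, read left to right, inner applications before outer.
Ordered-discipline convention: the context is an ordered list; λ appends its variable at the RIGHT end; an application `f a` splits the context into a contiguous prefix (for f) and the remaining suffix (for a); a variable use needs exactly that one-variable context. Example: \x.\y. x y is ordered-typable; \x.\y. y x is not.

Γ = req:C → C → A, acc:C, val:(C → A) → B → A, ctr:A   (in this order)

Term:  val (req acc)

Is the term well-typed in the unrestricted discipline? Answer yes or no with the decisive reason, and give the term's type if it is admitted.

yes — typability at B → A is all that's needed; term : B → A
counts: req ×1, acc ×1, val ×1, ctr ×0
order of uses: val, req, acc
typing: the term checks, with type B → A
across the five disciplines: ordered ✗ · linear ✗ · affine ✓ · relevant ✗ · unrestricted ✓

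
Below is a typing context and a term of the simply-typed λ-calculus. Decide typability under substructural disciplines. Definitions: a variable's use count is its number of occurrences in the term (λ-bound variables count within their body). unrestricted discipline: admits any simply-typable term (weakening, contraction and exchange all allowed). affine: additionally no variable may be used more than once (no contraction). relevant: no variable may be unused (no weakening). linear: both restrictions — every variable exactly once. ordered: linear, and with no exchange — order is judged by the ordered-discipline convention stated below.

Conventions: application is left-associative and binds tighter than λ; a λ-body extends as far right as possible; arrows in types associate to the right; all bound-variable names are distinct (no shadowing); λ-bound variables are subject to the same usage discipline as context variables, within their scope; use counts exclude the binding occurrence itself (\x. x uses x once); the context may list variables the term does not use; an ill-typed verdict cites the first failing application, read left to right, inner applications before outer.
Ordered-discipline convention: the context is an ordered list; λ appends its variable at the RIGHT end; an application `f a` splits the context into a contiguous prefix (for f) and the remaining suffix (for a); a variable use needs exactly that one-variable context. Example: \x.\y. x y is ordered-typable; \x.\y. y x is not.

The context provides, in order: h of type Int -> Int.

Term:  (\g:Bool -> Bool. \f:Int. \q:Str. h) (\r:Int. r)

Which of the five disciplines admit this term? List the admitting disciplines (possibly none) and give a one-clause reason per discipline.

admitted in: none
variable uses: h=1, g [bound]=0, f [bound]=0, q [bound]=0, r [bound]=1
order of uses: h, r
typing: ill-typed: an argument Int -> Int mismatches the expected Bool -> Bool
ordered: ✗, a type mismatch blocks all five
linear: ✗, the type mismatch rejects it
affine: ✗, not simply typable
relevant: ✗, fails simple typing
unrestricted: ✗, a type mismatch blocks all five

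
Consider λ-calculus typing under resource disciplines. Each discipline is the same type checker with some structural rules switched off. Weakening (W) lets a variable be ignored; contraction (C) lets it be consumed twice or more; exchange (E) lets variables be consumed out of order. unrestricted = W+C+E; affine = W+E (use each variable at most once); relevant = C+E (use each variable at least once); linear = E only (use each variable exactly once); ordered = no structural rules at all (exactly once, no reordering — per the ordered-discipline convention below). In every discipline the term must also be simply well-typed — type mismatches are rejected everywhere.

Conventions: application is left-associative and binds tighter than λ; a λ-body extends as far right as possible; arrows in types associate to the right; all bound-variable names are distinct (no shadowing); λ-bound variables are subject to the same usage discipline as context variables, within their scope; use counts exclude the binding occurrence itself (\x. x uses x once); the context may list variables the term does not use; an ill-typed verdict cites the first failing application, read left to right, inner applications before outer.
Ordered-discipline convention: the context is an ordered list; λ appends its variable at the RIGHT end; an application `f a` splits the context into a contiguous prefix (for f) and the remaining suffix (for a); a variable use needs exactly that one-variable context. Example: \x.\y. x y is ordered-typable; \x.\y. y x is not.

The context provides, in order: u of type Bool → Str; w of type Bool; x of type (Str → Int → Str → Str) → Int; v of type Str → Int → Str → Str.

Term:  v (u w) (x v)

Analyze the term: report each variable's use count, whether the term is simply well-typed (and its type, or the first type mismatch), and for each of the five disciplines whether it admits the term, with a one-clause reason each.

usage: u ×1, w ×1, x ×1, v ×2
uses in reading order: v, u, w, x, v
typing: ✓ — Str → Str
ordered: ✗ — repeated use of v ×2
linear: ✗ — repeated use of v ×2
affine: ✗ — repeated use of v ×2
relevant: ✓ — none of u, w, x, v goes unused
unrestricted: ✓ — type-checks (Str → Str) and nothing is barred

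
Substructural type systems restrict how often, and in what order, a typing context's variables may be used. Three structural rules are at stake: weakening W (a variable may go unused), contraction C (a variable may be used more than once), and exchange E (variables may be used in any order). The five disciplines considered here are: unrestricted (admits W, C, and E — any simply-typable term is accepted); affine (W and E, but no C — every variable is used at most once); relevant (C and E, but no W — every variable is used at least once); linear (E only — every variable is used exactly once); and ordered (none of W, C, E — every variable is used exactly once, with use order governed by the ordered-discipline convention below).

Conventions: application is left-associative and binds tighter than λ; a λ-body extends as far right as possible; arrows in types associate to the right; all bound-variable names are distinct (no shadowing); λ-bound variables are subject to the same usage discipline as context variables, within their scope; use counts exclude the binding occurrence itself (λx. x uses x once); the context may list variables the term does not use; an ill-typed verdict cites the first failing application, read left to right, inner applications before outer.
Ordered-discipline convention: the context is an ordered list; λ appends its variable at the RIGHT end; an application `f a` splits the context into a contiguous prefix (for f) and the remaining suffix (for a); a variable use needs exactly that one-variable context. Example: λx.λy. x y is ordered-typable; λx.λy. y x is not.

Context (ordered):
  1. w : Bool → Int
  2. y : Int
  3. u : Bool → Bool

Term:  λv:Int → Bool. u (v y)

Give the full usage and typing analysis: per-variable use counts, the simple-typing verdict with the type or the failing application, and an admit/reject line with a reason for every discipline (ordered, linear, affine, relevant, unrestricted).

counts: w: 0; y: 1; u: 1; v (λ-bound): 1
use order (left to right): u, v, y
typing: the term checks, with type (Int → Bool) → Bool
ordered ✗ (w never used (weakening))
linear ✗ (w never used (weakening))
affine ✓ (w, y, u, v: no repeats, contraction unneeded)
relevant ✗ (w never used (weakening))
unrestricted ✓ (well-typed at (Int → Bool) → Bool; no restrictions here)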